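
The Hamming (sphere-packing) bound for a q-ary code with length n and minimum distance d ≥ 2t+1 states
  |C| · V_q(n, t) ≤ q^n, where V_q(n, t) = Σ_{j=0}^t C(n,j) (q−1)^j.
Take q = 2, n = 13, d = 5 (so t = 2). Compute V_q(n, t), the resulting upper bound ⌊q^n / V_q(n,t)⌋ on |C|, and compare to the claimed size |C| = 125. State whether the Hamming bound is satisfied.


V_q(n, t) = 92, q^n = 8192, Hamming bound = 89, |C| = 125 > bound (violated).

Step 1: Compute V_q(n, t) = Σ_{j=0}^2 C(n, j) (q−1)^j.
  j = 0: C(13,0)·(1)^0 = 1·1 = 1.
  j = 1: C(13,1)·(1)^1 = 13·1 = 13.
  j = 2: C(13,2)·(1)^2 = 78·1 = 78.
  V_q(n, t) = 1 + 13 + 78 = 92.
Step 2: q^n = 2^13 = 8192.
Step 3: Hamming bound ⌊q^n / V_q(n,t)⌋ = ⌊8192/92⌋ = 89.
Step 4: Compare |C| = 125 to 89: violated.
The claimed |C| lies above the Hamming bound, so no 2-ary code of length 13 with d ≥ 5 can have 125 codewords.


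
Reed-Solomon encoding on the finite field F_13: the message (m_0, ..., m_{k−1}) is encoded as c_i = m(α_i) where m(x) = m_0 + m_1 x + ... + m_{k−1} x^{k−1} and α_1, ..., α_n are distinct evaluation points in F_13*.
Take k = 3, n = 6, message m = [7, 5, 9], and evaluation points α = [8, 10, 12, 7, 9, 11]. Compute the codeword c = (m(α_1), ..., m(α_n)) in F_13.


c = [12, 8, 11, 2, 1, 7]

Message polynomial: m(x) = 7 + 5·x + 9·x^2 (mod 13).
For each evaluation point α_i, compute m(α_i) mod 13:
  α_1 = 8: Horner steps 9 → 12 → 12, so m(8) = 12.
  α_2 = 10: Horner steps 9 → 4 → 8, so m(10) = 8.
  α_3 = 12: Horner steps 9 → 9 → 11, so m(12) = 11.
  α_4 = 7: Horner steps 9 → 3 → 2, so m(7) = 2.
  α_5 = 9: Horner steps 9 → 8 → 1, so m(9) = 1.
  α_6 = 11: Horner steps 9 → 0 → 7, so m(11) = 7.
Codeword c = [12, 8, 11, 2, 1, 7] ∈ F_13^6.


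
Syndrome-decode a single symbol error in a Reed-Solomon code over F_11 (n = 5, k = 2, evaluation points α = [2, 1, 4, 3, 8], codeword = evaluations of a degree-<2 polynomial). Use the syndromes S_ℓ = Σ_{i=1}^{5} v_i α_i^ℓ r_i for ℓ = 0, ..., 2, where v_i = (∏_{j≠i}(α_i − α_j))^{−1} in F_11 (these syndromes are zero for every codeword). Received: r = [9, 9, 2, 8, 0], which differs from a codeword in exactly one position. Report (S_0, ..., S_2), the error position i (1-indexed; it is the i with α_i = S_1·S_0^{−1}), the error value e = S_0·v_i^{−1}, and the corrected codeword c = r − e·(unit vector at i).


S = (5, 10, 9), error at position 1, error magnitude e = 6, c = [3, 9, 2, 8, 0].

Step 1: column multipliers v_i = (∏_{j≠i}(α_i − α_j))^{−1} mod 11.
  i = 1 (α = 2): (2−1)(2−4)(2−3)(2−8) = 1·(−2)·(−1)·(−6) = −12 ≡ 10, so v_1 = 10^{−1} = 10 (mod 11).
  i = 2 (α = 1): (1−2)(1−4)(1−3)(1−8) = (−1)·(−3)·(−2)·(−7) = 42 ≡ 9, so v_2 = 9^{−1} = 5 (mod 11).
  i = 3 (α = 4): (4−2)(4−1)(4−3)(4−8) = 2·3·1·(−4) = −24 ≡ 9, so v_3 = 9^{−1} = 5 (mod 11).
  i = 4 (α = 3): (3−2)(3−1)(3−4)(3−8) = 1·2·(−1)·(−5) = 10 ≡ 10, so v_4 = 10^{−1} = 10 (mod 11).
  i = 5 (α = 8): (8−2)(8−1)(8−4)(8−3) = 6·7·4·5 = 840 ≡ 4, so v_5 = 4^{−1} = 3 (mod 11).
  v = [10, 5, 5, 10, 3].
Step 2: syndromes of r = [9, 9, 2, 8, 0] (all sums mod 11).
  S_0 = Σ v_i r_i = 10·9 + 5·9 + 5·2 + 10·8 + 3·0 = 225 ≡ 5.
  S_1 = Σ v_i α_i r_i = 10·2·9 + 5·1·9 + 5·4·2 + 10·3·8 + 3·8·0 = 505 ≡ 10.
  α_i^2 mod 11 = [4, 1, 5, 9, 9].
  S_2 = Σ v_i α_i^2 r_i = 10·4·9 + 5·1·9 + 5·5·2 + 10·9·8 + 3·9·0 = 1175 ≡ 9.
  S = (5, 10, 9) ≠ 0, so r is not a codeword (an error is present).
Step 3: locate the error. For a single error e at position i, S_ℓ = v_i·e·α_i^ℓ, so α_err = S_1/S_0.
  S_0^{−1} = 5^{−1} = 9 (mod 11), so α_err = 10·9 = 90 ≡ 2 = α_1. Error position i = 1.
  Consistency check: S_2/S_1 = 9·10 = 90 ≡ 2 = α_err ✓ (single-error assumption holds).
Step 4: error magnitude e = S_0/v_1 = S_0·∏_{j≠1}(α_1 − α_j) = 5·10 = 50 ≡ 6 (mod 11).
Step 5: correct position 1: c_1 = r_1 − e = 9 − 6 ≡ 3 (mod 11). Hence c = [3, 9, 2, 8, 0].
  Check: interpolating c through the α_i gives m(x) = 4 + 5·x (degree < 2) with m(α_i) = c_i for every i, so c is indeed a codeword.


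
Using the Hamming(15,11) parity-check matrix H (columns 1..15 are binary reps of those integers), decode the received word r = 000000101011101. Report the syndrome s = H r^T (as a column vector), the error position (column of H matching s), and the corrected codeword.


s = (1, 0, 1, 1)^T, error position = 11, corrected codeword c = 000000101001101

Compute s = H r^T mod 2 one row at a time:
  s_1 = 0 + 1 + 0 + 1 + 1 + 1 + 0 + 1 = 5 ≡ 1 (mod 2).
  s_2 = 0 + 0 + 0 + 1 + 1 + 1 + 0 + 1 = 4 ≡ 0 (mod 2).
  s_3 = 0 + 0 + 0 + 1 + 0 + 1 + 0 + 1 = 3 ≡ 1 (mod 2).
  s_4 = 0 + 0 + 0 + 1 + 1 + 1 + 1 + 1 = 5 ≡ 1 (mod 2).
s = (1, 0, 1, 1)^T — this equals column 11 of H (binary 1011), so error is at position 11.
Correct: flip bit 11 of r = 000000101011101 to get c = 000000101001101.


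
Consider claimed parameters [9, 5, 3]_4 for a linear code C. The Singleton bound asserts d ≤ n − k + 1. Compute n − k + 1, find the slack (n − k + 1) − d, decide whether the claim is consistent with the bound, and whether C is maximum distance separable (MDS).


Singleton RHS = n − k + 1 = 5, slack = 2, bound satisfied, not MDS.

Singleton bound: d ≤ n − k + 1.
Here n = 9, k = 5, so n − k + 1 = 5.
Given d = 3, check d ≤ 5: YES.
Slack = (n − k + 1) − d = 2.
The code is NOT MDS (slack = 2 > 0).
Description: the claimed parameters are [9, 5, 3]_4; such a code would be non-MDS.


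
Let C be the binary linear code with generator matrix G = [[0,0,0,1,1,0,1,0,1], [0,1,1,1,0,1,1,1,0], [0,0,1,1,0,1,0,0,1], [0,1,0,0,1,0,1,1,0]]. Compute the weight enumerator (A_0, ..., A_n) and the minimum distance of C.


Weight distribution: A_0 = 1, A_2 = 2, A_4 = 10, A_6 = 2, A_8 = 1. Minimum distance d = 2.

Enumerate all 2^4 = 16 messages m ∈ F_2^4.
For each, compute codeword c = mG in F_2^9, then tally its weight.
  m = 0000 → c = 000000000, weight = 0.
  m = 1000 → c = 000110101, weight = 4.
  m = 0100 → c = 011101110, weight = 6.
  m = 1100 → c = 011011011, weight = 6.
  m = 0010 → c = 001101001, weight = 4.
  m = 1010 → c = 001011100, weight = 4.
  m = 0110 → c = 010000111, weight = 4.
  m = 1110 → c = 010110010, weight = 4.
  m = 0001 → c = 010010110, weight = 4.
  m = 1001 → c = 010100011, weight = 4.
  m = 0101 → c = 001111000, weight = 4.
  m = 1101 → c = 001001101, weight = 4.
  m = 0011 → c = 011111111, weight = 8.
  m = 1011 → c = 011001010, weight = 4.
  m = 0111 → c = 000010001, weight = 2.
  m = 1111 → c = 000100100, weight = 2.
Tally weights:
  weight 0: 1 codewords.
  weight 2: 2 codewords.
  weight 4: 10 codewords.
  weight 6: 2 codewords.
  weight 8: 1 codewords.
Minimum distance d = smallest w > 0 with A_w > 0 = 2.
Sanity: Σ A_w = 16 = 2^4 = 16 ✓.


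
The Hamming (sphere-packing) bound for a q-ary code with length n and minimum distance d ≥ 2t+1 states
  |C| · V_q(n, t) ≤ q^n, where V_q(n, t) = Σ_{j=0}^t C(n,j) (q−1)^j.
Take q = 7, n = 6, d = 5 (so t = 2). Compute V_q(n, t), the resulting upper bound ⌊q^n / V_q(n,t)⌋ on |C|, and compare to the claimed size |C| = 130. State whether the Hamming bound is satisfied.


V_q(n, t) = 577, q^n = 117649, Hamming bound = 203, |C| = 130 ≤ bound (satisfied).

Step 1: Compute V_q(n, t) = Σ_{j=0}^2 C(n, j) (q−1)^j.
  j = 0: C(6,0)·(6)^0 = 1·1 = 1.
  j = 1: C(6,1)·(6)^1 = 6·6 = 36.
  j = 2: C(6,2)·(6)^2 = 15·36 = 540.
  V_q(n, t) = 1 + 36 + 540 = 577.
Step 2: q^n = 7^6 = 117649.
Step 3: Hamming bound ⌊q^n / V_q(n,t)⌋ = ⌊117649/577⌋ = 203.
Step 4: Compare |C| = 130 to 203: satisfied.
The claimed |C| lies below the Hamming bound.


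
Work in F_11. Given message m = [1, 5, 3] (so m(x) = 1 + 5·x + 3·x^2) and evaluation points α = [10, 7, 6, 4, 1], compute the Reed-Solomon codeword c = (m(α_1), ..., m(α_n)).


c = [10, 7, 7, 3, 9]

Message polynomial: m(x) = 1 + 5·x + 3·x^2 (mod 11).
For each evaluation point α_i, compute m(α_i) mod 11:
  α_1 = 10: Horner steps 3 → 2 → 10, so m(10) = 10.
  α_2 = 7: Horner steps 3 → 4 → 7, so m(7) = 7.
  α_3 = 6: Horner steps 3 → 1 → 7, so m(6) = 7.
  α_4 = 4: Horner steps 3 → 6 → 3, so m(4) = 3.
  α_5 = 1: Horner steps 3 → 8 → 9, so m(1) = 9.
Codeword c = [10, 7, 7, 3, 9] ∈ F_11^5.


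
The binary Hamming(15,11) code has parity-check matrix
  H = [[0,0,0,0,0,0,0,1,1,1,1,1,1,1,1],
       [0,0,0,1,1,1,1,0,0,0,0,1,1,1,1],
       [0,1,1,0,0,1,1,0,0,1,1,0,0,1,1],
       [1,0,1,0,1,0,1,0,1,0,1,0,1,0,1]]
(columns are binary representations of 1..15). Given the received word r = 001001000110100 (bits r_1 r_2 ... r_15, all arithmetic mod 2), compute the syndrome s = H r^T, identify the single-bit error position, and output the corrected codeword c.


s = (1, 0, 0, 1)^T, error position = 9, corrected codeword c = 001001001110100

Compute s = H r^T mod 2 one row at a time:
  s_1 = 0 + 0 + 1 + 1 + 0 + 1 + 0 + 0 = 3 ≡ 1 (mod 2).
  s_2 = 0 + 0 + 1 + 0 + 0 + 1 + 0 + 0 = 2 ≡ 0 (mod 2).
  s_3 = 0 + 1 + 1 + 0 + 1 + 1 + 0 + 0 = 4 ≡ 0 (mod 2).
  s_4 = 0 + 1 + 0 + 0 + 0 + 1 + 1 + 0 = 3 ≡ 1 (mod 2).
s = (1, 0, 0, 1)^T — this equals column 9 of H (binary 1001), so error is at position 9.
Correct: flip bit 9 of r = 001001000110100 to get c = 001001001110100.


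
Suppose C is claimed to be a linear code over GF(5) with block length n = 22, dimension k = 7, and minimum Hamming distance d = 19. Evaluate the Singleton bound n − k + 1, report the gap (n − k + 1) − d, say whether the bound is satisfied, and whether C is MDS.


Singleton RHS = n − k + 1 = 16, slack = -3, bound violated (no such code; not MDS).

Singleton bound: d ≤ n − k + 1.
Here n = 22, k = 7, so n − k + 1 = 16.
Given d = 19, check d ≤ 16: NO.
Slack = (n − k + 1) − d = -3.
The slack is negative: d = 19 exceeds n − k + 1 = 16 by 3, so the Singleton bound is violated and no linear [22, 7, 19]_5 code can exist. In particular it is not MDS (MDS requires d = n − k + 1 exactly).
Description: the claimed parameters are [22, 7, 19]_5; such a code would be impossible (violates the Singleton bound).


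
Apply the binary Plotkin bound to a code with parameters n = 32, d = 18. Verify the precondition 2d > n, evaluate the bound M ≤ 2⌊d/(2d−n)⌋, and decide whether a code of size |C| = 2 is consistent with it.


Plotkin bound M ≤ 8; given |C| = 2 ≤ bound (satisfied).

Check applicability: 2d = 36, n = 32.
2d − n = 4 > 0, so Plotkin applies.
Compute d/(2d−n) = 18/4 ≈ 4.5000.
⌊d/(2d−n)⌋ = 4.
Plotkin bound: M ≤ 2·4 = 8.
Given |C| = 2, check: satisfied.
This |C| is below the Plotkin bound.


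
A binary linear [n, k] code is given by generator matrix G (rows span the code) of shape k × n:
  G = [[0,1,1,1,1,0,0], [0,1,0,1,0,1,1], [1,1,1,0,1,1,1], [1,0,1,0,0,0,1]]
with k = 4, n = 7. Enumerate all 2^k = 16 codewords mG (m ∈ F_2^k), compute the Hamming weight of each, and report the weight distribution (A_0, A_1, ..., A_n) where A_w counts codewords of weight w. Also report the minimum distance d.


Weight distribution: A_0 = 1, A_2 = 1, A_3 = 6, A_4 = 5, A_5 = 2, A_6 = 1. Minimum distance d = 2.

Enumerate all 2^4 = 16 messages m ∈ F_2^4.
For each, compute codeword c = mG in F_2^7, then tally its weight.
  m = 0000 → c = 0000000, weight = 0.
  m = 1000 → c = 0111100, weight = 4.
  m = 0100 → c = 0101011, weight = 4.
  m = 1100 → c = 0010111, weight = 4.
  m = 0010 → c = 1110111, weight = 6.
  m = 1010 → c = 1001011, weight = 4.
  m = 0110 → c = 1011100, weight = 4.
  m = 1110 → c = 1100000, weight = 2.
  m = 0001 → c = 1010001, weight = 3.
  m = 1001 → c = 1101101, weight = 5.
  m = 0101 → c = 1111010, weight = 5.
  m = 1101 → c = 1000110, weight = 3.
  m = 0011 → c = 0100110, weight = 3.
  m = 1011 → c = 0011010, weight = 3.
  m = 0111 → c = 0001101, weight = 3.
  m = 1111 → c = 0110001, weight = 3.
Tally weights:
  weight 0: 1 codewords.
  weight 2: 1 codewords.
  weight 3: 6 codewords.
  weight 4: 5 codewords.
  weight 5: 2 codewords.
  weight 6: 1 codewords.
Minimum distance d = smallest w > 0 with A_w > 0 = 2.
Sanity: Σ A_w = 16 = 2^4 = 16 ✓.


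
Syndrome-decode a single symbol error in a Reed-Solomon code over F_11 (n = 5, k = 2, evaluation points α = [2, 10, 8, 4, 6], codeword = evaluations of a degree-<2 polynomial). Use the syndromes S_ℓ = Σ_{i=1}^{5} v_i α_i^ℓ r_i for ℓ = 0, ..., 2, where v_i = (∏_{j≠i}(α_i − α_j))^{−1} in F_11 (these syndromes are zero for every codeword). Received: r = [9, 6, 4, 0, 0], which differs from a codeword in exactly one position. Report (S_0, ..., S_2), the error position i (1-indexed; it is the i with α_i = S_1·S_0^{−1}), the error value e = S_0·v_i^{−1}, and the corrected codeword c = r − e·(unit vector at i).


S = (1, 6, 3), error at position 5, error magnitude e = 9, c = [9, 6, 4, 0, 2].

Step 1: column multipliers v_i = (∏_{j≠i}(α_i − α_j))^{−1} mod 11.
  i = 1 (α = 2): (2−10)(2−8)(2−4)(2−6) = (−8)·(−6)·(−2)·(−4) = 384 ≡ 10, so v_1 = 10^{−1} = 10 (mod 11).
  i = 2 (α = 10): (10−2)(10−8)(10−4)(10−6) = 8·2·6·4 = 384 ≡ 10, so v_2 = 10^{−1} = 10 (mod 11).
  i = 3 (α = 8): (8−2)(8−10)(8−4)(8−6) = 6·(−2)·4·2 = −96 ≡ 3, so v_3 = 3^{−1} = 4 (mod 11).
  i = 4 (α = 4): (4−2)(4−10)(4−8)(4−6) = 2·(−6)·(−4)·(−2) = −96 ≡ 3, so v_4 = 3^{−1} = 4 (mod 11).
  i = 5 (α = 6): (6−2)(6−10)(6−8)(6−4) = 4·(−4)·(−2)·2 = 64 ≡ 9, so v_5 = 9^{−1} = 5 (mod 11).
  v = [10, 10, 4, 4, 5].
Step 2: syndromes of r = [9, 6, 4, 0, 0] (all sums mod 11).
  S_0 = Σ v_i r_i = 10·9 + 10·6 + 4·4 + 4·0 + 5·0 = 166 ≡ 1.
  S_1 = Σ v_i α_i r_i = 10·2·9 + 10·10·6 + 4·8·4 + 4·4·0 + 5·6·0 = 908 ≡ 6.
  α_i^2 mod 11 = [4, 1, 9, 5, 3].
  S_2 = Σ v_i α_i^2 r_i = 10·4·9 + 10·1·6 + 4·9·4 + 4·5·0 + 5·3·0 = 564 ≡ 3.
  S = (1, 6, 3) ≠ 0, so r is not a codeword (an error is present).
Step 3: locate the error. For a single error e at position i, S_ℓ = v_i·e·α_i^ℓ, so α_err = S_1/S_0.
  S_0^{−1} = 1^{−1} = 1 (mod 11), so α_err = 6·1 = 6 ≡ 6 = α_5. Error position i = 5.
  Consistency check: S_2/S_1 = 3·2 = 6 ≡ 6 = α_err ✓ (single-error assumption holds).
Step 4: error magnitude e = S_0/v_5 = S_0·∏_{j≠5}(α_5 − α_j) = 1·9 = 9 ≡ 9 (mod 11).
Step 5: correct position 5: c_5 = r_5 − e = 0 − 9 ≡ 2 (mod 11). Hence c = [9, 6, 4, 0, 2].
  Check: interpolating c through the α_i gives m(x) = 7 + 1·x (degree < 2) with m(α_i) = c_i for every i, so c is indeed a codeword.


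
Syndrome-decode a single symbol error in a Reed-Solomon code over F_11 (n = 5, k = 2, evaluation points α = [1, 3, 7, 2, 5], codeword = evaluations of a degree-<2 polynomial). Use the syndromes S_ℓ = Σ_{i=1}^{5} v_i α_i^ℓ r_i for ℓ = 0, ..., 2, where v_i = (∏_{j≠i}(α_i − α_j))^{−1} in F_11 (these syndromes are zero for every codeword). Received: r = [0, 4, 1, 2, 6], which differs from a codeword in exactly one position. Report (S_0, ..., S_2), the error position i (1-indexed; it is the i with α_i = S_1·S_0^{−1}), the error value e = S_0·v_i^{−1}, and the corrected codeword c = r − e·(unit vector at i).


S = (6, 8, 7), error at position 5, error magnitude e = 9, c = [0, 4, 1, 2, 8].

Step 1: column multipliers v_i = (∏_{j≠i}(α_i − α_j))^{−1} mod 11.
  i = 1 (α = 1): (1−3)(1−7)(1−2)(1−5) = (−2)·(−6)·(−1)·(−4) = 48 ≡ 4, so v_1 = 4^{−1} = 3 (mod 11).
  i = 2 (α = 3): (3−1)(3−7)(3−2)(3−5) = 2·(−4)·1·(−2) = 16 ≡ 5, so v_2 = 5^{−1} = 9 (mod 11).
  i = 3 (α = 7): (7−1)(7−3)(7−2)(7−5) = 6·4·5·2 = 240 ≡ 9, so v_3 = 9^{−1} = 5 (mod 11).
  i = 4 (α = 2): (2−1)(2−3)(2−7)(2−5) = 1·(−1)·(−5)·(−3) = −15 ≡ 7, so v_4 = 7^{−1} = 8 (mod 11).
  i = 5 (α = 5): (5−1)(5−3)(5−7)(5−2) = 4·2·(−2)·3 = −48 ≡ 7, so v_5 = 7^{−1} = 8 (mod 11).
  v = [3, 9, 5, 8, 8].
Step 2: syndromes of r = [0, 4, 1, 2, 6] (all sums mod 11).
  S_0 = Σ v_i r_i = 3·0 + 9·4 + 5·1 + 8·2 + 8·6 = 105 ≡ 6.
  S_1 = Σ v_i α_i r_i = 3·1·0 + 9·3·4 + 5·7·1 + 8·2·2 + 8·5·6 = 415 ≡ 8.
  α_i^2 mod 11 = [1, 9, 5, 4, 3].
  S_2 = Σ v_i α_i^2 r_i = 3·1·0 + 9·9·4 + 5·5·1 + 8·4·2 + 8·3·6 = 557 ≡ 7.
  S = (6, 8, 7) ≠ 0, so r is not a codeword (an error is present).
Step 3: locate the error. For a single error e at position i, S_ℓ = v_i·e·α_i^ℓ, so α_err = S_1/S_0.
  S_0^{−1} = 6^{−1} = 2 (mod 11), so α_err = 8·2 = 16 ≡ 5 = α_5. Error position i = 5.
  Consistency check: S_2/S_1 = 7·7 = 49 ≡ 5 = α_err ✓ (single-error assumption holds).
Step 4: error magnitude e = S_0/v_5 = S_0·∏_{j≠5}(α_5 − α_j) = 6·7 = 42 ≡ 9 (mod 11).
Step 5: correct position 5: c_5 = r_5 − e = 6 − 9 ≡ 8 (mod 11). Hence c = [0, 4, 1, 2, 8].
  Check: interpolating c through the α_i gives m(x) = 9 + 2·x (degree < 2) with m(α_i) = c_i for every i, so c is indeed a codeword.


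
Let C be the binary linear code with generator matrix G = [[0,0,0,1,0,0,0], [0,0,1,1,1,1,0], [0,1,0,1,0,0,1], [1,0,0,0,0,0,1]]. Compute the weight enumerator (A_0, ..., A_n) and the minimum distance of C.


Weight distribution: A_0 = 1, A_1 = 1, A_2 = 3, A_3 = 4, A_4 = 1, A_5 = 3, A_6 = 3. Minimum distance d = 1.

Enumerate all 2^4 = 16 messages m ∈ F_2^4.
For each, compute codeword c = mG in F_2^7, then tally its weight.
  m = 0000 → c = 0000000, weight = 0.
  m = 1000 → c = 0001000, weight = 1.
  m = 0100 → c = 0011110, weight = 4.
  m = 1100 → c = 0010110, weight = 3.
  m = 0010 → c = 0101001, weight = 3.
  m = 1010 → c = 0100001, weight = 2.
  m = 0110 → c = 0110111, weight = 5.
  m = 1110 → c = 0111111, weight = 6.
  m = 0001 → c = 1000001, weight = 2.
  m = 1001 → c = 1001001, weight = 3.
  m = 0101 → c = 1011111, weight = 6.
  m = 1101 → c = 1010111, weight = 5.
  m = 0011 → c = 1101000, weight = 3.
  m = 1011 → c = 1100000, weight = 2.
  m = 0111 → c = 1110110, weight = 5.
  m = 1111 → c = 1111110, weight = 6.
Tally weights:
  weight 0: 1 codewords.
  weight 1: 1 codewords.
  weight 2: 3 codewords.
  weight 3: 4 codewords.
  weight 4: 1 codewords.
  weight 5: 3 codewords.
  weight 6: 3 codewords.
Minimum distance d = smallest w > 0 with A_w > 0 = 1.
Sanity: Σ A_w = 16 = 2^4 = 16 ✓.


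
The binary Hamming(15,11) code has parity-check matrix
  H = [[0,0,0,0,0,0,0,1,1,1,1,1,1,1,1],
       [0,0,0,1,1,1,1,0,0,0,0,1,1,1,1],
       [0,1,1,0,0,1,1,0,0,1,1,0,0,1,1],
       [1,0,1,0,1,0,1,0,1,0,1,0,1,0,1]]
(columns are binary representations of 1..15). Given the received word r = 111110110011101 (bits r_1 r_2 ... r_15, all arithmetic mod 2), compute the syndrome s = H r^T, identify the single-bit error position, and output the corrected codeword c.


s = (1, 0, 1, 1)^T, error position = 11, corrected codeword c = 111110110001101

Compute s = H r^T mod 2 one row at a time:
  s_1 = 1 + 0 + 0 + 1 + 1 + 1 + 0 + 1 = 5 ≡ 1 (mod 2).
  s_2 = 1 + 1 + 0 + 1 + 1 + 1 + 0 + 1 = 6 ≡ 0 (mod 2).
  s_3 = 1 + 1 + 0 + 1 + 0 + 1 + 0 + 1 = 5 ≡ 1 (mod 2).
  s_4 = 1 + 1 + 1 + 1 + 0 + 1 + 1 + 1 = 7 ≡ 1 (mod 2).
s = (1, 0, 1, 1)^T — this equals column 11 of H (binary 1011), so error is at position 11.
Correct: flip bit 11 of r = 111110110011101 to get c = 111110110001101.


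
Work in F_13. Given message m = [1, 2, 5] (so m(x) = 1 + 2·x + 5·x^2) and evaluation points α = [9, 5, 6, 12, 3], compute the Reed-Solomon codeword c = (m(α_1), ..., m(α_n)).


c = [8, 6, 11, 4, 0]

Message polynomial: m(x) = 1 + 2·x + 5·x^2 (mod 13).
For each evaluation point α_i, compute m(α_i) mod 13:
  α_1 = 9: Horner steps 5 → 8 → 8, so m(9) = 8.
  α_2 = 5: Horner steps 5 → 1 → 6, so m(5) = 6.
  α_3 = 6: Horner steps 5 → 6 → 11, so m(6) = 11.
  α_4 = 12: Horner steps 5 → 10 → 4, so m(12) = 4.
  α_5 = 3: Horner steps 5 → 4 → 0, so m(3) = 0.
Codeword c = [8, 6, 11, 4, 0] ∈ F_13^5.


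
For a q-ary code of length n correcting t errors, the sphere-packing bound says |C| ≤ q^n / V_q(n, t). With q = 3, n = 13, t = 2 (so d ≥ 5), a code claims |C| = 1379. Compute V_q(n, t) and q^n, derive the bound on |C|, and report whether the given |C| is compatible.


V_q(n, t) = 339, q^n = 1594323, Hamming bound = 4703, |C| = 1379 ≤ bound (satisfied).

Step 1: Compute V_q(n, t) = Σ_{j=0}^2 C(n, j) (q−1)^j.
  j = 0: C(13,0)·(2)^0 = 1·1 = 1.
  j = 1: C(13,1)·(2)^1 = 13·2 = 26.
  j = 2: C(13,2)·(2)^2 = 78·4 = 312.
  V_q(n, t) = 1 + 26 + 312 = 339.
Step 2: q^n = 3^13 = 1594323.
Step 3: Hamming bound ⌊q^n / V_q(n,t)⌋ = ⌊1594323/339⌋ = 4703.
Step 4: Compare |C| = 1379 to 4703: satisfied.
The claimed |C| lies below the Hamming bound.


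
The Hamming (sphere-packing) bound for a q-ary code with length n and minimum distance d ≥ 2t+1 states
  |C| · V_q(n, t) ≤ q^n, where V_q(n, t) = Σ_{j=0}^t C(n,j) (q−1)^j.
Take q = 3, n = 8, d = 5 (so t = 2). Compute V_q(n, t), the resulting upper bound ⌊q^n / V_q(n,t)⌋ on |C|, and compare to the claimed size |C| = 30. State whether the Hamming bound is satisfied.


V_q(n, t) = 129, q^n = 6561, Hamming bound = 50, |C| = 30 ≤ bound (satisfied).

Step 1: Compute V_q(n, t) = Σ_{j=0}^2 C(n, j) (q−1)^j.
  j = 0: C(8,0)·(2)^0 = 1·1 = 1.
  j = 1: C(8,1)·(2)^1 = 8·2 = 16.
  j = 2: C(8,2)·(2)^2 = 28·4 = 112.
  V_q(n, t) = 1 + 16 + 112 = 129.
Step 2: q^n = 3^8 = 6561.
Step 3: Hamming bound ⌊q^n / V_q(n,t)⌋ = ⌊6561/129⌋ = 50.
Step 4: Compare |C| = 30 to 50: satisfied.
The claimed |C| lies below the Hamming bound.


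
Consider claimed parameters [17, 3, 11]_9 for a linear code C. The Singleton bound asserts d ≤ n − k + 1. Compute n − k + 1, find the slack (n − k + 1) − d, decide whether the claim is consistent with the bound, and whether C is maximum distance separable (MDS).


Singleton RHS = n − k + 1 = 15, slack = 4, bound satisfied, not MDS.

Singleton bound: d ≤ n − k + 1.
Here n = 17, k = 3, so n − k + 1 = 15.
Given d = 11, check d ≤ 15: YES.
Slack = (n − k + 1) − d = 4.
The code is NOT MDS (slack = 4 > 0).
Description: the claimed parameters are [17, 3, 11]_9; such a code would be non-MDS.


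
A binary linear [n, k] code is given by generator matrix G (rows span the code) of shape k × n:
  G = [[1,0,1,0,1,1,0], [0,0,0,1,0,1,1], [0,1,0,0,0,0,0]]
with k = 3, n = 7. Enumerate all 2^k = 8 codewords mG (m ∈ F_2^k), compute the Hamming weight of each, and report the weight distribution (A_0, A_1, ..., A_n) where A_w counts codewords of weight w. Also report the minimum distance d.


Weight distribution: A_0 = 1, A_1 = 1, A_3 = 1, A_4 = 2, A_5 = 2, A_6 = 1. Minimum distance d = 1.

Enumerate all 2^3 = 8 messages m ∈ F_2^3.
For each, compute codeword c = mG in F_2^7, then tally its weight.
  m = 000 → c = 0000000, weight = 0.
  m = 100 → c = 1010110, weight = 4.
  m = 010 → c = 0001011, weight = 3.
  m = 110 → c = 1011101, weight = 5.
  m = 001 → c = 0100000, weight = 1.
  m = 101 → c = 1110110, weight = 5.
  m = 011 → c = 0101011, weight = 4.
  m = 111 → c = 1111101, weight = 6.
Tally weights:
  weight 0: 1 codewords.
  weight 1: 1 codewords.
  weight 3: 1 codewords.
  weight 4: 2 codewords.
  weight 5: 2 codewords.
  weight 6: 1 codewords.
Minimum distance d = smallest w > 0 with A_w > 0 = 1.
Sanity: Σ A_w = 8 = 2^3 = 8 ✓.


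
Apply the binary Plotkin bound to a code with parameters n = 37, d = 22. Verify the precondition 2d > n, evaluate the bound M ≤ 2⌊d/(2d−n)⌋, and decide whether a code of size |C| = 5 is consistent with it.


Plotkin bound M ≤ 6; given |C| = 5 ≤ bound (satisfied).

Check applicability: 2d = 44, n = 37.
2d − n = 7 > 0, so Plotkin applies.
Compute d/(2d−n) = 22/7 ≈ 3.1429.
⌊d/(2d−n)⌋ = 3.
Plotkin bound: M ≤ 2·3 = 6.
Given |C| = 5, check: satisfied.
This |C| is below the Plotkin bound.


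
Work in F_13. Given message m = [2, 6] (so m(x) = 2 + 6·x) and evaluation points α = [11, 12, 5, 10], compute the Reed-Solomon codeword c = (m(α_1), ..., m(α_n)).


c = [3, 9, 6, 10]

Message polynomial: m(x) = 2 + 6·x (mod 13).
For each evaluation point α_i, compute m(α_i) mod 13:
  α_1 = 11: Horner steps 6 → 3, so m(11) = 3.
  α_2 = 12: Horner steps 6 → 9, so m(12) = 9.
  α_3 = 5: Horner steps 6 → 6, so m(5) = 6.
  α_4 = 10: Horner steps 6 → 10, so m(10) = 10.
Codeword c = [3, 9, 6, 10] ∈ F_13^4.


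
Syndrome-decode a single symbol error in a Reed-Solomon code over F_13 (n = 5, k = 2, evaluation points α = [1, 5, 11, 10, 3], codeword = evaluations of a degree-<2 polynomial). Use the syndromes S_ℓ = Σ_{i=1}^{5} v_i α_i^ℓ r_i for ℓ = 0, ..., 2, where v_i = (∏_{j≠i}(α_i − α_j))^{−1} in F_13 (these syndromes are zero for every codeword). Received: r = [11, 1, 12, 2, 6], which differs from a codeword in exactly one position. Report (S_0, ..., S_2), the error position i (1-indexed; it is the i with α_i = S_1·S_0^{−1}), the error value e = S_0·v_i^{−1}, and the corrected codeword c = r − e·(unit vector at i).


S = (2, 7, 5), error at position 4, error magnitude e = 7, c = [11, 1, 12, 8, 6].

Step 1: column multipliers v_i = (∏_{j≠i}(α_i − α_j))^{−1} mod 13.
  i = 1 (α = 1): (1−5)(1−11)(1−10)(1−3) = (−4)·(−10)·(−9)·(−2) = 720 ≡ 5, so v_1 = 5^{−1} = 8 (mod 13).
  i = 2 (α = 5): (5−1)(5−11)(5−10)(5−3) = 4·(−6)·(−5)·2 = 240 ≡ 6, so v_2 = 6^{−1} = 11 (mod 13).
  i = 3 (α = 11): (11−1)(11−5)(11−10)(11−3) = 10·6·1·8 = 480 ≡ 12, so v_3 = 12^{−1} = 12 (mod 13).
  i = 4 (α = 10): (10−1)(10−5)(10−11)(10−3) = 9·5·(−1)·7 = −315 ≡ 10, so v_4 = 10^{−1} = 4 (mod 13).
  i = 5 (α = 3): (3−1)(3−5)(3−11)(3−10) = 2·(−2)·(−8)·(−7) = −224 ≡ 10, so v_5 = 10^{−1} = 4 (mod 13).
  v = [8, 11, 12, 4, 4].
Step 2: syndromes of r = [11, 1, 12, 2, 6] (all sums mod 13).
  S_0 = Σ v_i r_i = 8·11 + 11·1 + 12·12 + 4·2 + 4·6 = 275 ≡ 2.
  S_1 = Σ v_i α_i r_i = 8·1·11 + 11·5·1 + 12·11·12 + 4·10·2 + 4·3·6 = 1879 ≡ 7.
  α_i^2 mod 13 = [1, 12, 4, 9, 9].
  S_2 = Σ v_i α_i^2 r_i = 8·1·11 + 11·12·1 + 12·4·12 + 4·9·2 + 4·9·6 = 1084 ≡ 5.
  S = (2, 7, 5) ≠ 0, so r is not a codeword (an error is present).
Step 3: locate the error. For a single error e at position i, S_ℓ = v_i·e·α_i^ℓ, so α_err = S_1/S_0.
  S_0^{−1} = 2^{−1} = 7 (mod 13), so α_err = 7·7 = 49 ≡ 10 = α_4. Error position i = 4.
  Consistency check: S_2/S_1 = 5·2 = 10 ≡ 10 = α_err ✓ (single-error assumption holds).
Step 4: error magnitude e = S_0/v_4 = S_0·∏_{j≠4}(α_4 − α_j) = 2·10 = 20 ≡ 7 (mod 13).
Step 5: correct position 4: c_4 = r_4 − e = 2 − 7 ≡ 8 (mod 13). Hence c = [11, 1, 12, 8, 6].
  Check: interpolating c through the α_i gives m(x) = 7 + 4·x (degree < 2) with m(α_i) = c_i for every i, so c is indeed a codeword.


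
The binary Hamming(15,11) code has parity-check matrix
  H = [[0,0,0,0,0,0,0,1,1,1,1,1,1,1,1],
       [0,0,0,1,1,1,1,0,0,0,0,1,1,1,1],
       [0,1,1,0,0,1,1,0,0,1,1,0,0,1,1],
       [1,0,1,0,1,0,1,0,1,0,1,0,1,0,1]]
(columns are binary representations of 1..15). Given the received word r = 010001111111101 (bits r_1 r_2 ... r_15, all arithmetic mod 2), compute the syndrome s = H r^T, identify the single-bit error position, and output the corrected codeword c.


s = (1, 1, 0, 1)^T, error position = 13, corrected codeword c = 010001111111001

Compute s = H r^T mod 2 one row at a time:
  s_1 = 1 + 1 + 1 + 1 + 1 + 1 + 0 + 1 = 7 ≡ 1 (mod 2).
  s_2 = 0 + 0 + 1 + 1 + 1 + 1 + 0 + 1 = 5 ≡ 1 (mod 2).
  s_3 = 1 + 0 + 1 + 1 + 1 + 1 + 0 + 1 = 6 ≡ 0 (mod 2).
  s_4 = 0 + 0 + 0 + 1 + 1 + 1 + 1 + 1 = 5 ≡ 1 (mod 2).
s = (1, 1, 0, 1)^T — this equals column 13 of H (binary 1101), so error is at position 13.
Correct: flip bit 13 of r = 010001111111101 to get c = 010001111111001.


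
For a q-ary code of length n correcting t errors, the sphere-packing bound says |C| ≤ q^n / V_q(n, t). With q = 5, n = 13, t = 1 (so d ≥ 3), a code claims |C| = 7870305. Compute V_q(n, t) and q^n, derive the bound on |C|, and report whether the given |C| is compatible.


V_q(n, t) = 53, q^n = 1220703125, Hamming bound = 23032134, |C| = 7870305 ≤ bound (satisfied).

Step 1: Compute V_q(n, t) = Σ_{j=0}^1 C(n, j) (q−1)^j.
  j = 0: C(13,0)·(4)^0 = 1·1 = 1.
  j = 1: C(13,1)·(4)^1 = 13·4 = 52.
  V_q(n, t) = 1 + 52 = 53.
Step 2: q^n = 5^13 = 1220703125.
Step 3: Hamming bound ⌊q^n / V_q(n,t)⌋ = ⌊1220703125/53⌋ = 23032134.
Step 4: Compare |C| = 7870305 to 23032134: satisfied.
The claimed |C| lies below the Hamming bound.


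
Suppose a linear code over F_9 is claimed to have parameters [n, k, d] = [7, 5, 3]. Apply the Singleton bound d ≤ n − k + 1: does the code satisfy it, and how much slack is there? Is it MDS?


Singleton RHS = n − k + 1 = 3, slack = 0, bound satisfied, MDS.

Singleton bound: d ≤ n − k + 1.
Here n = 7, k = 5, so n − k + 1 = 3.
Given d = 3, check d ≤ 3: YES.
Slack = (n − k + 1) − d = 0.
The code is MDS (slack = 0).
Description: the claimed parameters are [7, 5, 3]_9; such a code would be MDS (meets Singleton bound).


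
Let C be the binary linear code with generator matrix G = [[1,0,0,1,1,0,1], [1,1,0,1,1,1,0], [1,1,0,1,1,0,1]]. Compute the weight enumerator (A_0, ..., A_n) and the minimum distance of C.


Weight distribution: A_0 = 1, A_1 = 1, A_2 = 1, A_3 = 1, A_4 = 2, A_5 = 2. Minimum distance d = 1.

Enumerate all 2^3 = 8 messages m ∈ F_2^3.
For each, compute codeword c = mG in F_2^7, then tally its weight.
  m = 000 → c = 0000000, weight = 0.
  m = 100 → c = 1001101, weight = 4.
  m = 010 → c = 1101110, weight = 5.
  m = 110 → c = 0100011, weight = 3.
  m = 001 → c = 1101101, weight = 5.
  m = 101 → c = 0100000, weight = 1.
  m = 011 → c = 0000011, weight = 2.
  m = 111 → c = 1001110, weight = 4.
Tally weights:
  weight 0: 1 codewords.
  weight 1: 1 codewords.
  weight 2: 1 codewords.
  weight 3: 1 codewords.
  weight 4: 2 codewords.
  weight 5: 2 codewords.
Minimum distance d = smallest w > 0 with A_w > 0 = 1.
Sanity: Σ A_w = 8 = 2^3 = 8 ✓.


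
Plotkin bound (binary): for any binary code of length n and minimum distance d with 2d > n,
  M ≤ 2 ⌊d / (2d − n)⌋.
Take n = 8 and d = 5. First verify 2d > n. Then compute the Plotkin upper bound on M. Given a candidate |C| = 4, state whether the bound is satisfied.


Plotkin bound M ≤ 4; given |C| = 4 ≤ bound (satisfied).

Check applicability: 2d = 10, n = 8.
2d − n = 2 > 0, so Plotkin applies.
Compute d/(2d−n) = 5/2 ≈ 2.5000.
⌊d/(2d−n)⌋ = 2.
Plotkin bound: M ≤ 2·2 = 4.
Given |C| = 4, check: satisfied.
This |C| is at the Plotkin bound.


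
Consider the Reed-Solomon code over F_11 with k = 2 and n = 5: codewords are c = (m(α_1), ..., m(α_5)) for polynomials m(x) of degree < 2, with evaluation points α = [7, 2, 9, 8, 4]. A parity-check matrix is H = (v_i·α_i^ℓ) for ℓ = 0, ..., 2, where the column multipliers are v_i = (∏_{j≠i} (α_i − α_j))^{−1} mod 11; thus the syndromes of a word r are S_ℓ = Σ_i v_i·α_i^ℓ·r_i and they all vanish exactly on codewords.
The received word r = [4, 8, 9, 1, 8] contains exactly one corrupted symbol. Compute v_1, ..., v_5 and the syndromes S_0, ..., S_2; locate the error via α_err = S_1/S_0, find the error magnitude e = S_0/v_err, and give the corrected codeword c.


S = (6, 2, 8), error at position 5, error magnitude e = 6, c = [4, 8, 9, 1, 2].

Step 1: column multipliers v_i = (∏_{j≠i}(α_i − α_j))^{−1} mod 11.
  i = 1 (α = 7): (7−2)(7−9)(7−8)(7−4) = 5·(−2)·(−1)·3 = 30 ≡ 8, so v_1 = 8^{−1} = 7 (mod 11).
  i = 2 (α = 2): (2−7)(2−9)(2−8)(2−4) = (−5)·(−7)·(−6)·(−2) = 420 ≡ 2, so v_2 = 2^{−1} = 6 (mod 11).
  i = 3 (α = 9): (9−7)(9−2)(9−8)(9−4) = 2·7·1·5 = 70 ≡ 4, so v_3 = 4^{−1} = 3 (mod 11).
  i = 4 (α = 8): (8−7)(8−2)(8−9)(8−4) = 1·6·(−1)·4 = −24 ≡ 9, so v_4 = 9^{−1} = 5 (mod 11).
  i = 5 (α = 4): (4−7)(4−2)(4−9)(4−8) = (−3)·2·(−5)·(−4) = −120 ≡ 1, so v_5 = 1^{−1} = 1 (mod 11).
  v = [7, 6, 3, 5, 1].
Step 2: syndromes of r = [4, 8, 9, 1, 8] (all sums mod 11).
  S_0 = Σ v_i r_i = 7·4 + 6·8 + 3·9 + 5·1 + 1·8 = 116 ≡ 6.
  S_1 = Σ v_i α_i r_i = 7·7·4 + 6·2·8 + 3·9·9 + 5·8·1 + 1·4·8 = 607 ≡ 2.
  α_i^2 mod 11 = [5, 4, 4, 9, 5].
  S_2 = Σ v_i α_i^2 r_i = 7·5·4 + 6·4·8 + 3·4·9 + 5·9·1 + 1·5·8 = 525 ≡ 8.
  S = (6, 2, 8) ≠ 0, so r is not a codeword (an error is present).
Step 3: locate the error. For a single error e at position i, S_ℓ = v_i·e·α_i^ℓ, so α_err = S_1/S_0.
  S_0^{−1} = 6^{−1} = 2 (mod 11), so α_err = 2·2 = 4 ≡ 4 = α_5. Error position i = 5.
  Consistency check: S_2/S_1 = 8·6 = 48 ≡ 4 = α_err ✓ (single-error assumption holds).
Step 4: error magnitude e = S_0/v_5 = S_0·∏_{j≠5}(α_5 − α_j) = 6·1 = 6 ≡ 6 (mod 11).
Step 5: correct position 5: c_5 = r_5 − e = 8 − 6 ≡ 2 (mod 11). Hence c = [4, 8, 9, 1, 2].
  Check: interpolating c through the α_i gives m(x) = 3 + 8·x (degree < 2) with m(α_i) = c_i for every i, so c is indeed a codeword.


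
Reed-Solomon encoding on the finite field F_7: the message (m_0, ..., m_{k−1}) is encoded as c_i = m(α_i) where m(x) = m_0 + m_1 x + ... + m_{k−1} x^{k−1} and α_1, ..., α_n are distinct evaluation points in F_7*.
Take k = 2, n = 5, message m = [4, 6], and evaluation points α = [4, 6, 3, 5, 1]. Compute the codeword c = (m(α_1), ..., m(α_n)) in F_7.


c = [0, 5, 1, 6, 3]

Message polynomial: m(x) = 4 + 6·x (mod 7).
For each evaluation point α_i, compute m(α_i) mod 7:
  α_1 = 4: Horner steps 6 → 0, so m(4) = 0.
  α_2 = 6: Horner steps 6 → 5, so m(6) = 5.
  α_3 = 3: Horner steps 6 → 1, so m(3) = 1.
  α_4 = 5: Horner steps 6 → 6, so m(5) = 6.
  α_5 = 1: Horner steps 6 → 3, so m(1) = 3.
Codeword c = [0, 5, 1, 6, 3] ∈ F_7^5.


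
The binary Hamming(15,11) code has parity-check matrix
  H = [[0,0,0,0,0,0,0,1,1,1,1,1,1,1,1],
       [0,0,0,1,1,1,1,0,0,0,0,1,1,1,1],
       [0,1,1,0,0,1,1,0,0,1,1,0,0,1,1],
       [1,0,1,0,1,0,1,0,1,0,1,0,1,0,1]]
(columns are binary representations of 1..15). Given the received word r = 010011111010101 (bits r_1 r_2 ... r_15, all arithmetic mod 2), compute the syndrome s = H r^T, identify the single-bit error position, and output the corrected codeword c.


s = (1, 1, 1, 0)^T, error position = 14, corrected codeword c = 010011111010111

Compute s = H r^T mod 2 one row at a time:
  s_1 = 1 + 1 + 0 + 1 + 0 + 1 + 0 + 1 = 5 ≡ 1 (mod 2).
  s_2 = 0 + 1 + 1 + 1 + 0 + 1 + 0 + 1 = 5 ≡ 1 (mod 2).
  s_3 = 1 + 0 + 1 + 1 + 0 + 1 + 0 + 1 = 5 ≡ 1 (mod 2).
  s_4 = 0 + 0 + 1 + 1 + 1 + 1 + 1 + 1 = 6 ≡ 0 (mod 2).
s = (1, 1, 1, 0)^T — this equals column 14 of H (binary 1110), so error is at position 14.
Correct: flip bit 14 of r = 010011111010101 to get c = 010011111010111.


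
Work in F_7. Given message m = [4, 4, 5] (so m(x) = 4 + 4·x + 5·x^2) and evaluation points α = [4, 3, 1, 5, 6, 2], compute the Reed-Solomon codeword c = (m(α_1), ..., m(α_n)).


c = [2, 5, 6, 2, 5, 4]

Message polynomial: m(x) = 4 + 4·x + 5·x^2 (mod 7).
For each evaluation point α_i, compute m(α_i) mod 7:
  α_1 = 4: Horner steps 5 → 3 → 2, so m(4) = 2.
  α_2 = 3: Horner steps 5 → 5 → 5, so m(3) = 5.
  α_3 = 1: Horner steps 5 → 2 → 6, so m(1) = 6.
  α_4 = 5: Horner steps 5 → 1 → 2, so m(5) = 2.
  α_5 = 6: Horner steps 5 → 6 → 5, so m(6) = 5.
  α_6 = 2: Horner steps 5 → 0 → 4, so m(2) = 4.
Codeword c = [2, 5, 6, 2, 5, 4] ∈ F_7^6.


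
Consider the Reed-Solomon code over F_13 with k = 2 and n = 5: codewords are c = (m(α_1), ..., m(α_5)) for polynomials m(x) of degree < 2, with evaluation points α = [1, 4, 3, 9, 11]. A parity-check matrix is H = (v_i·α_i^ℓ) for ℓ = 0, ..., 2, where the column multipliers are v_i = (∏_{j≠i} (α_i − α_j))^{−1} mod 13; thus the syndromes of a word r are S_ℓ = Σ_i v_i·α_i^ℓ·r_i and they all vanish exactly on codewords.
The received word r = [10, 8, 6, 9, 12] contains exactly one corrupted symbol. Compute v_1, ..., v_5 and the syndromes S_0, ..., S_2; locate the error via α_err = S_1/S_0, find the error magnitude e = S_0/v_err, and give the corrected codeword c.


S = (4, 12, 10), error at position 3, error magnitude e = 6, c = [10, 8, 0, 9, 12].

Step 1: column multipliers v_i = (∏_{j≠i}(α_i − α_j))^{−1} mod 13.
  i = 1 (α = 1): (1−4)(1−3)(1−9)(1−11) = (−3)·(−2)·(−8)·(−10) = 480 ≡ 12, so v_1 = 12^{−1} = 12 (mod 13).
  i = 2 (α = 4): (4−1)(4−3)(4−9)(4−11) = 3·1·(−5)·(−7) = 105 ≡ 1, so v_2 = 1^{−1} = 1 (mod 13).
  i = 3 (α = 3): (3−1)(3−4)(3−9)(3−11) = 2·(−1)·(−6)·(−8) = −96 ≡ 8, so v_3 = 8^{−1} = 5 (mod 13).
  i = 4 (α = 9): (9−1)(9−4)(9−3)(9−11) = 8·5·6·(−2) = −480 ≡ 1, so v_4 = 1^{−1} = 1 (mod 13).
  i = 5 (α = 11): (11−1)(11−4)(11−3)(11−9) = 10·7·8·2 = 1120 ≡ 2, so v_5 = 2^{−1} = 7 (mod 13).
  v = [12, 1, 5, 1, 7].
Step 2: syndromes of r = [10, 8, 6, 9, 12] (all sums mod 13).
  S_0 = Σ v_i r_i = 12·10 + 1·8 + 5·6 + 1·9 + 7·12 = 251 ≡ 4.
  S_1 = Σ v_i α_i r_i = 12·1·10 + 1·4·8 + 5·3·6 + 1·9·9 + 7·11·12 = 1247 ≡ 12.
  α_i^2 mod 13 = [1, 3, 9, 3, 4].
  S_2 = Σ v_i α_i^2 r_i = 12·1·10 + 1·3·8 + 5·9·6 + 1·3·9 + 7·4·12 = 777 ≡ 10.
  S = (4, 12, 10) ≠ 0, so r is not a codeword (an error is present).
Step 3: locate the error. For a single error e at position i, S_ℓ = v_i·e·α_i^ℓ, so α_err = S_1/S_0.
  S_0^{−1} = 4^{−1} = 10 (mod 13), so α_err = 12·10 = 120 ≡ 3 = α_3. Error position i = 3.
  Consistency check: S_2/S_1 = 10·12 = 120 ≡ 3 = α_err ✓ (single-error assumption holds).
Step 4: error magnitude e = S_0/v_3 = S_0·∏_{j≠3}(α_3 − α_j) = 4·8 = 32 ≡ 6 (mod 13).
Step 5: correct position 3: c_3 = r_3 − e = 6 − 6 ≡ 0 (mod 13). Hence c = [10, 8, 0, 9, 12].
  Check: interpolating c through the α_i gives m(x) = 2 + 8·x (degree < 2) with m(α_i) = c_i for every i, so c is indeed a codeword.


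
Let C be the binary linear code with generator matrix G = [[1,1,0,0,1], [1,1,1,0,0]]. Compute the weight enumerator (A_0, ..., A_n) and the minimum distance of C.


Weight distribution: A_0 = 1, A_2 = 1, A_3 = 2. Minimum distance d = 2.

Enumerate all 2^2 = 4 messages m ∈ F_2^2.
For each, compute codeword c = mG in F_2^5, then tally its weight.
  m = 00 → c = 00000, weight = 0.
  m = 10 → c = 11001, weight = 3.
  m = 01 → c = 11100, weight = 3.
  m = 11 → c = 00101, weight = 2.
Tally weights:
  weight 0: 1 codewords.
  weight 2: 1 codewords.
  weight 3: 2 codewords.
Minimum distance d = smallest w > 0 with A_w > 0 = 2.
Sanity: Σ A_w = 4 = 2^2 = 4 ✓.


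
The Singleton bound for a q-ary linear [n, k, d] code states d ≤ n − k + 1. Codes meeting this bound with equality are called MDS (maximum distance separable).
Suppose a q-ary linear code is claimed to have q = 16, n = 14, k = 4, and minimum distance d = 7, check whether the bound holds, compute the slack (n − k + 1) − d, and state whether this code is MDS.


Singleton RHS = n − k + 1 = 11, slack = 4, bound satisfied, not MDS.

Singleton bound: d ≤ n − k + 1.
Here n = 14, k = 4, so n − k + 1 = 11.
Given d = 7, check d ≤ 11: YES.
Slack = (n − k + 1) − d = 4.
The code is NOT MDS (slack = 4 > 0).
Description: the claimed parameters are [14, 4, 7]_16; such a code would be non-MDS.


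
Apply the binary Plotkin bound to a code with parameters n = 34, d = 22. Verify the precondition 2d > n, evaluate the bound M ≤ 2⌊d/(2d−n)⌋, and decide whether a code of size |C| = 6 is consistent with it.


Plotkin bound M ≤ 4; given |C| = 6 > bound (violated).

Check applicability: 2d = 44, n = 34.
2d − n = 10 > 0, so Plotkin applies.
Compute d/(2d−n) = 22/10 ≈ 2.2000.
⌊d/(2d−n)⌋ = 2.
Plotkin bound: M ≤ 2·2 = 4.
Given |C| = 6, check: VIOLATED.
This |C| is above the Plotkin bound, so no binary code with n = 34, d = 22 and 6 codewords exists.


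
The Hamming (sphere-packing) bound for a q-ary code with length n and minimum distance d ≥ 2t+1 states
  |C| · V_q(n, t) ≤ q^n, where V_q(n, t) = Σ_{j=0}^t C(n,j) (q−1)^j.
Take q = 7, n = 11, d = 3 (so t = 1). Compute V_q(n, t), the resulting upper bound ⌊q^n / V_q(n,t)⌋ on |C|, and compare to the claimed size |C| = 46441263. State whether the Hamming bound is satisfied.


V_q(n, t) = 67, q^n = 1977326743, Hamming bound = 29512339, |C| = 46441263 > bound (violated).

Step 1: Compute V_q(n, t) = Σ_{j=0}^1 C(n, j) (q−1)^j.
  j = 0: C(11,0)·(6)^0 = 1·1 = 1.
  j = 1: C(11,1)·(6)^1 = 11·6 = 66.
  V_q(n, t) = 1 + 66 = 67.
Step 2: q^n = 7^11 = 1977326743.
Step 3: Hamming bound ⌊q^n / V_q(n,t)⌋ = ⌊1977326743/67⌋ = 29512339.
Step 4: Compare |C| = 46441263 to 29512339: violated.
The claimed |C| lies above the Hamming bound, so no 7-ary code of length 11 with d ≥ 3 can have 46441263 codewords.
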